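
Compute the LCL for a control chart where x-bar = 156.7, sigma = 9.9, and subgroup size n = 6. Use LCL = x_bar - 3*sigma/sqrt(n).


LCL = 156.7 - 3 * 9.9 / sqrt(6)

144.58


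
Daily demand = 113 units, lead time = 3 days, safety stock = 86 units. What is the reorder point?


Formula: ROP = (Daily Demand * Lead Time) + Safety Stock
Demand during lead time = 113 * 3 = 339 units
ROP = 339 + 86 = 425 units

425 units


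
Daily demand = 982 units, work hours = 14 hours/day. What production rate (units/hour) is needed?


Formula: Production Rate = Daily Demand / Available Hours
Rate = 982 units/day / 14 hours/day
Rate = 70.1 units/hour

70.1 units/hour


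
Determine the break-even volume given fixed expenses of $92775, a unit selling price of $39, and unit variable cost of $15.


Formula: BEQ = Fixed Costs / (Price - Variable Cost)
Contribution margin = $39 - $15 = $24/unit
BEQ = ceil($92775 / $24/unit) = ceil(3865.62) = 3866 units

3866 units


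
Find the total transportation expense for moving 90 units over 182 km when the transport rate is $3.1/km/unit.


TC = dist * cost * units = 182 * 3.1 * 90 = $50778.00

$50778.00


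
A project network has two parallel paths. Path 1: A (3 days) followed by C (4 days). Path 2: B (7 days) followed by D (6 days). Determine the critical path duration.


Path 1 = 3 + 4 = 7 days
Path 2 = 7 + 6 = 13 days
Duration = max(7, 13) = 13 days

13 days


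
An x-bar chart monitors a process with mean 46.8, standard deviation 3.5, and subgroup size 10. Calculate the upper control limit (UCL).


UCL = 46.8 + 3 * 3.5 / sqrt(10)

50.12


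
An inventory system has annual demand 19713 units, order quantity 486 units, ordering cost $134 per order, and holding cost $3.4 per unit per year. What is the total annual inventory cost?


TC = 19713/486 * 134 + 486/2 * 3.4

$6261.47


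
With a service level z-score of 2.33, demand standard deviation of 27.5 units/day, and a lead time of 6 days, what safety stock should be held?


Formula: SS = z * sigma_d * sqrt(LT)
sqrt(LT) = sqrt(6) = 2.4495
SS = 2.33 * 27.5 * 2.4495
SS = 157.0 units

157.0 units


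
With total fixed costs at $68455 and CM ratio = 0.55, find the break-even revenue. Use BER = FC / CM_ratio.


Formula: BER = Fixed Costs / Contribution Margin Ratio
BER = $68455 / 0.55
BER = $124463.64 (to the nearest cent)

$124463.64


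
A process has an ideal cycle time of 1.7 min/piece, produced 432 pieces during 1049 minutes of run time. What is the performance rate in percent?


Formula: Performance = (Ideal CT * Total Count) / Run Time * 100
Ideal output time = 1.7 * 432 = 734.4 min
Performance = 734.4 / 1049 * 100 = 70.0%

70.0%


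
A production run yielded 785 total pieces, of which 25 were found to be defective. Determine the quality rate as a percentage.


Formula: Quality Rate = Good Pieces / Total Pieces * 100
Good pieces = 785 - 25 = 760
QR = 760 / 785 * 100 = 96.8%

96.8%


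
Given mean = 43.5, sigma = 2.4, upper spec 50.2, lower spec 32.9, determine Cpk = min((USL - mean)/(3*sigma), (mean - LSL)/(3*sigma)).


Cpu = (50.2 - 43.5) / (3 * 2.4) = 0.93
Cpl = (43.5 - 32.9) / (3 * 2.4) = 1.47
Cpk = min(0.93, 1.47) = 0.93

0.93


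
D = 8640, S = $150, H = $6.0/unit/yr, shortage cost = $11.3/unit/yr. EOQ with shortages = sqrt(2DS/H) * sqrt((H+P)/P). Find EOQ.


Formula: EOQ* = sqrt(2DS/H) * sqrt((H+P)/P)
Base EOQ = sqrt(2*8640*150/6.0) = 657.27 units
Correction = sqrt((6.0+11.3)/11.3) = 1.23733
EOQ* = 657.27 * 1.23733 = 813.3 units

813.3 units


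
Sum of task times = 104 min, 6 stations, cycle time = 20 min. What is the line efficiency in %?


Formula: Efficiency = Sum of Task Times / (N_stations * CT) * 100
Total station capacity = 6 stations * 20 min = 120 min
Efficiency = 104 / 120 * 100 = 86.7%

86.7%


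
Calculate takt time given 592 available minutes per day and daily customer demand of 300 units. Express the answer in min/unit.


Formula: Takt Time = Available Production Time / Customer Demand
Takt = 592 min/day / 300 units/day
Takt = 1.97 min/unit

1.97 min/unit


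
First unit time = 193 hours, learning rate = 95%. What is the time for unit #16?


Formula: T_n = T_1 * (learning_rate)^(log2(n)) where learning_rate = rate/100
Doublings = log2(16) = 4
T_n = 193 * 0.95^4
T_n = 193 * 0.8145 = 157.2 hours

157.2 hours


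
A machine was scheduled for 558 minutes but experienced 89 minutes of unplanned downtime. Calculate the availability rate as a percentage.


Formula: Availability = (Planned Time - Downtime) / Planned Time * 100
Uptime = 558 - 89 = 469 min
Availability = 469 / 558 * 100 = 84.1%

84.1%


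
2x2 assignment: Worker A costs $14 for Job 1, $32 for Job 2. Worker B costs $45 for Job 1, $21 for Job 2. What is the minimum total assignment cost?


Option 1: A->1 + B->2 = $14 + $21 = $35
Option 2: A->2 + B->1 = $32 + $45 = $77
Min cost = min($35, $77) = $35

$35


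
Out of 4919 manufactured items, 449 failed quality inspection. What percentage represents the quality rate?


Formula: Quality Rate = Good Pieces / Total Pieces * 100
Good pieces = 4919 - 449 = 4470
QR = 4470 / 4919 * 100 = 90.9%

90.9%


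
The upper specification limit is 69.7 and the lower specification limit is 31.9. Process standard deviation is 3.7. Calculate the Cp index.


Cp = (69.7 - 31.9) / (6 * 3.7)

1.7


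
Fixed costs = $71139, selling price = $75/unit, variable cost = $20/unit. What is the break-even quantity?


Formula: BEQ = Fixed Costs / (Price - Variable Cost)
Contribution margin = $75 - $20 = $55/unit
BEQ = ceil($71139 / $55/unit) = ceil(1293.44) = 1294 units

1294 units


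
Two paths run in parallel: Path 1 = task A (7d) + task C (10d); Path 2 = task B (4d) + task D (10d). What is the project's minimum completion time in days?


Path 1 = 7 + 10 = 17 days
Path 2 = 4 + 10 = 14 days
Duration = max(17, 14) = 17 days

17 days


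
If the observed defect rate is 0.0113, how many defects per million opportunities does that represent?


DPMO = defect_rate * 1000000 = 0.0113 * 1000000

11300


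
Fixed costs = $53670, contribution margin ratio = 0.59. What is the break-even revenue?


Formula: BER = Fixed Costs / Contribution Margin Ratio
BER = $53670 / 0.59
BER = $90966.10 (to the nearest cent)

$90966.10


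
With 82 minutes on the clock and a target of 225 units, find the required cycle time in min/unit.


Formula: CT = Available Time / Number of Units
CT = 82 min / 225 units
CT = 0.36 min/unit

0.36 min/unit


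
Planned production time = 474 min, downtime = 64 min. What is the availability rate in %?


Formula: Availability = (Planned Time - Downtime) / Planned Time * 100
Uptime = 474 - 64 = 410 min
Availability = 410 / 474 * 100 = 86.5%

86.5%


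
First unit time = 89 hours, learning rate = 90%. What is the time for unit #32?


Formula: T_n = T_1 * (learning_rate)^(log2(n)) where learning_rate = rate/100
Doublings = log2(32) = 5
T_n = 89 * 0.9^5
T_n = 89 * 0.5905 = 52.6 hours

52.6 hours


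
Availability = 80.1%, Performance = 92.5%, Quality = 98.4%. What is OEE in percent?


Formula: OEE = Availability * Performance * Quality / 10000
A * P = 80.1% * 92.5% / 100 = 74.09%
OEE = 74.09% * 98.4% / 100 = 72.9%

72.9%


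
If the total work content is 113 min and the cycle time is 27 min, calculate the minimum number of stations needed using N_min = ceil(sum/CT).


Formula: N_min = ceil(Sum of Task Times / Cycle Time)
N_min = ceil(113 min / 27 min) = ceil(4.1852)
N_min = 5 stations

5


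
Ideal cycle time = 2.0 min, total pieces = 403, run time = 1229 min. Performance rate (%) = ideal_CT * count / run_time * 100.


Formula: Performance = (Ideal CT * Total Count) / Run Time * 100
Ideal output time = 2.0 * 403 = 806.0 min
Performance = 806.0 / 1229 * 100 = 65.6%

65.6%


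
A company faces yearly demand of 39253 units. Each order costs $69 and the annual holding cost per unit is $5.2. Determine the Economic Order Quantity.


Formula: EOQ = sqrt(2 * D * S / H)
Numerator: 2 * 39253 * 69 = 5416914
2DS/H = 5416914 / 5.2 = 1041714.2
EOQ = sqrt(1041714.2) = 1020.6 units

1020.6 units


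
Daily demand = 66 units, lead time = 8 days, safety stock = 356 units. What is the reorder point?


Formula: ROP = (Daily Demand * Lead Time) + Safety Stock
Demand during lead time = 66 * 8 = 528 units
ROP = 528 + 356 = 884 units

884 units


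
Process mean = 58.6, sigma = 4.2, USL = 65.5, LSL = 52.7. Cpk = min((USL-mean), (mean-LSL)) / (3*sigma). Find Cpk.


Cpu = (65.5 - 58.6) / (3 * 4.2) = 0.55
Cpl = (58.6 - 52.7) / (3 * 4.2) = 0.47
Cpk = min(0.55, 0.47) = 0.47

0.47


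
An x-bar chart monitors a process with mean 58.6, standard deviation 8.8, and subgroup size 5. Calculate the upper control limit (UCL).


UCL = 58.6 + 3 * 8.8 / sqrt(5)

70.41


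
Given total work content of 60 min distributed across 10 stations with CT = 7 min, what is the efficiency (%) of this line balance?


Formula: Efficiency = Sum of Task Times / (N_stations * CT) * 100
Total station capacity = 10 stations * 7 min = 70 min
Efficiency = 60 / 70 * 100 = 85.7%

85.7%


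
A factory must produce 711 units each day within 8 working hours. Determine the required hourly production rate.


Formula: Production Rate = Daily Demand / Available Hours
Rate = 711 units/day / 8 hours/day
Rate = 88.9 units/hour

88.9 units/hour


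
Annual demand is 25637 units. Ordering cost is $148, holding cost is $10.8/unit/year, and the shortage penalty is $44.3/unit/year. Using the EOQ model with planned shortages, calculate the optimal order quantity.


Formula: EOQ* = sqrt(2DS/H) * sqrt((H+P)/P)
Base EOQ = sqrt(2*25637*148/10.8) = 838.24 units
Correction = sqrt((10.8+44.3)/44.3) = 1.11525
EOQ* = 838.24 * 1.11525 = 934.8 units

934.8 units


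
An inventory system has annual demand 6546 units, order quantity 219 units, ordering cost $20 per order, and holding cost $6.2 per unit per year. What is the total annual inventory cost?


TC = 6546/219 * 20 + 219/2 * 6.2

$1276.71


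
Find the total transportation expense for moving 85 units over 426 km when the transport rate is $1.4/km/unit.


TC = dist * cost * units = 426 * 1.4 * 85 = $50694.00

$50694.00


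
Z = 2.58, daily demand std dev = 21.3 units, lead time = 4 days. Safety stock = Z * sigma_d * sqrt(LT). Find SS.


Formula: SS = z * sigma_d * sqrt(LT)
sqrt(LT) = sqrt(4) = 2.0
SS = 2.58 * 21.3 * 2.0
SS = 109.9 units

109.9 units


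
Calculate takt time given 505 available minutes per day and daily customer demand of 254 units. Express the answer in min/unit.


Formula: Takt Time = Available Production Time / Customer Demand
Takt = 505 min/day / 254 units/day
Takt = 1.99 min/unit

1.99 min/unit


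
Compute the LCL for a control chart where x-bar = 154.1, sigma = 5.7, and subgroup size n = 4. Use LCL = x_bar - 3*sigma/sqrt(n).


LCL = 154.1 - 3 * 5.7 / sqrt(4)

145.55


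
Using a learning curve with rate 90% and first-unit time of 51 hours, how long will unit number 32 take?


Formula: T_n = T_1 * (learning_rate)^(log2(n)) where learning_rate = rate/100
Doublings = log2(32) = 5
T_n = 51 * 0.9^5
T_n = 51 * 0.5905 = 30.1 hours

30.1 hours


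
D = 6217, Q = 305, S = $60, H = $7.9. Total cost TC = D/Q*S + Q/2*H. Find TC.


TC = 6217/305 * 60 + 305/2 * 7.9

$2427.77


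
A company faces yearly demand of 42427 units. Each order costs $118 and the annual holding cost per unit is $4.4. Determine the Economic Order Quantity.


Formula: EOQ = sqrt(2 * D * S / H)
Numerator: 2 * 42427 * 118 = 10012772
2DS/H = 10012772 / 4.4 = 2275630.0
EOQ = sqrt(2275630.0) = 1508.5 units

1508.5 units


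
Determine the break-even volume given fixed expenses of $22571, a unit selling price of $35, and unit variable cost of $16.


Formula: BEQ = Fixed Costs / (Price - Variable Cost)
Contribution margin = $35 - $16 = $19/unit
BEQ = ceil($22571 / $19/unit) = ceil(1187.95) = 1188 units

1188 units


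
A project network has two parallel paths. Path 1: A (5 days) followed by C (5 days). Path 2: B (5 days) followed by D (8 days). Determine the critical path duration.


Path 1 = 5 + 5 = 10 days
Path 2 = 5 + 8 = 13 days
Duration = max(10, 13) = 13 days

13 days


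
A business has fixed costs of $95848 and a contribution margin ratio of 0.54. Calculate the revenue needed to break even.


Formula: BER = Fixed Costs / Contribution Margin Ratio
BER = $95848 / 0.54
BER = $177496.30 (to the nearest cent)

$177496.30


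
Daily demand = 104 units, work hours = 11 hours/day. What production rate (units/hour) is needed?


Formula: Production Rate = Daily Demand / Available Hours
Rate = 104 units/day / 11 hours/day
Rate = 9.5 units/hour

9.5 units/hour


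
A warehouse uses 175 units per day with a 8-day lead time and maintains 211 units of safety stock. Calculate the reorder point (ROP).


Formula: ROP = (Daily Demand * Lead Time) + Safety Stock
Demand during lead time = 175 * 8 = 1400 units
ROP = 1400 + 211 = 1611 units

1611 units


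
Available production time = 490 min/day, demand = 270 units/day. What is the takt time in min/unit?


Formula: Takt Time = Available Production Time / Customer Demand
Takt = 490 min/day / 270 units/day
Takt = 1.81 min/unit

1.81 min/unit


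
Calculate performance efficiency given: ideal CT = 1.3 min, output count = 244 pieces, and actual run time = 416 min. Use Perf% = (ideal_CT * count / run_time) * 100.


Formula: Performance = (Ideal CT * Total Count) / Run Time * 100
Ideal output time = 1.3 * 244 = 317.2 min
Performance = 317.2 / 416 * 100 = 76.3%

76.3%


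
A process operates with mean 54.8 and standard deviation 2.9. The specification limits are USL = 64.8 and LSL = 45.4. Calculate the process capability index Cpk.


Cpu = (64.8 - 54.8) / (3 * 2.9) = 1.15
Cpl = (54.8 - 45.4) / (3 * 2.9) = 1.08
Cpk = min(1.15, 1.08) = 1.08

1.08


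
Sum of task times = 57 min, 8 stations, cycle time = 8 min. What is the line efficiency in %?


Formula: Efficiency = Sum of Task Times / (N_stations * CT) * 100
Total station capacity = 8 stations * 8 min = 64 min
Efficiency = 57 / 64 * 100 = 89.1%

89.1%


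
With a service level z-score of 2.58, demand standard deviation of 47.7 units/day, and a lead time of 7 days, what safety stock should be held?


Formula: SS = z * sigma_d * sqrt(LT)
sqrt(LT) = sqrt(7) = 2.6458
SS = 2.58 * 47.7 * 2.6458
SS = 325.6 units

325.6 units


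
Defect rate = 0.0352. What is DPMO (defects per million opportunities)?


DPMO = defect_rate * 1000000 = 0.0352 * 1000000

35200


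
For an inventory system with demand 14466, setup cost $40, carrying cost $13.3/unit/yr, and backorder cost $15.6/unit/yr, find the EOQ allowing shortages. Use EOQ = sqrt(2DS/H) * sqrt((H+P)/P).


Formula: EOQ* = sqrt(2DS/H) * sqrt((H+P)/P)
Base EOQ = sqrt(2*14466*40/13.3) = 294.98 units
Correction = sqrt((13.3+15.6)/15.6) = 1.36109
EOQ* = 294.98 * 1.36109 = 401.5 units

401.5 units


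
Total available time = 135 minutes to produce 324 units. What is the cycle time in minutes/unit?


Formula: CT = Available Time / Number of Units
CT = 135 min / 324 units
CT = 0.42 min/unit

0.42 min/unit


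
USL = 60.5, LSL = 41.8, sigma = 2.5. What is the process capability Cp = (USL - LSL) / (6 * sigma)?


Cp = (60.5 - 41.8) / (6 * 2.5)

1.25


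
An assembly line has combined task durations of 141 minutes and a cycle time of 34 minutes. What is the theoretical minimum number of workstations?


Formula: N_min = ceil(Sum of Task Times / Cycle Time)
N_min = ceil(141 min / 34 min) = ceil(4.1471)
N_min = 5 stations

5


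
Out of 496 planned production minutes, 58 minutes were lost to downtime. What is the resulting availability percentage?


Formula: Availability = (Planned Time - Downtime) / Planned Time * 100
Uptime = 496 - 58 = 438 min
Availability = 438 / 496 * 100 = 88.3%

88.3%


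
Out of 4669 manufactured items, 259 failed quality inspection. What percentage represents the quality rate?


Formula: Quality Rate = Good Pieces / Total Pieces * 100
Good pieces = 4669 - 259 = 4410
QR = 4410 / 4669 * 100 = 94.5%

94.5%


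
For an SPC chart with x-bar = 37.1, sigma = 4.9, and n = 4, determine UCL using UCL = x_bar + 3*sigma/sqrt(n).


UCL = 37.1 + 3 * 4.9 / sqrt(4)

44.45


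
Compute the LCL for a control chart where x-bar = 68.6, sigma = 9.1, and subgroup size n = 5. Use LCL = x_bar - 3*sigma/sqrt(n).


LCL = 68.6 - 3 * 9.1 / sqrt(5)

56.39


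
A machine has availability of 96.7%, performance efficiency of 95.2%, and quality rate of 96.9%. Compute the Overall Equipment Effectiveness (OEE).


Formula: OEE = Availability * Performance * Quality / 10000
A * P = 96.7% * 95.2% / 100 = 92.06%
OEE = 92.06% * 96.9% / 100 = 89.2%

89.2%


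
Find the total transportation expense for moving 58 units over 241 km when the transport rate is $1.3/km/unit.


TC = dist * cost * units = 241 * 1.3 * 58 = $18171.40

$18171.40


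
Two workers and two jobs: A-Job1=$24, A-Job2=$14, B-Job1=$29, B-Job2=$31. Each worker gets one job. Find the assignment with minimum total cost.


Option 1: A->1 + B->2 = $24 + $31 = $55
Option 2: A->2 + B->1 = $14 + $29 = $43
Min cost = min($55, $43) = $43

$43


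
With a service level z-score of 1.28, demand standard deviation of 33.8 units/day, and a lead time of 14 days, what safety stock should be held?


Formula: SS = z * sigma_d * sqrt(LT)
sqrt(LT) = sqrt(14) = 3.7417
SS = 1.28 * 33.8 * 3.7417
SS = 161.9 units

161.9 units


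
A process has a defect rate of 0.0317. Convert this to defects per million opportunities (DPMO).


DPMO = defect_rate * 1000000 = 0.0317 * 1000000

31700


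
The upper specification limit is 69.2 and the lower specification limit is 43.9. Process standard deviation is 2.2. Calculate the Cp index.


Cp = (69.2 - 43.9) / (6 * 2.2)

1.92


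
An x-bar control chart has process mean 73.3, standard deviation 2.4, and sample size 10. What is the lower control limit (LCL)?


LCL = 73.3 - 3 * 2.4 / sqrt(10)

71.02


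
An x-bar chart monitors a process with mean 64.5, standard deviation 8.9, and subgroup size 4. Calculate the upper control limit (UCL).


UCL = 64.5 + 3 * 8.9 / sqrt(4)

77.85


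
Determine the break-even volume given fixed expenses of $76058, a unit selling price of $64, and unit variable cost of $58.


Formula: BEQ = Fixed Costs / (Price - Variable Cost)
Contribution margin = $64 - $58 = $6/unit
BEQ = ceil($76058 / $6/unit) = ceil(12676.33) = 12677 units

12677 units


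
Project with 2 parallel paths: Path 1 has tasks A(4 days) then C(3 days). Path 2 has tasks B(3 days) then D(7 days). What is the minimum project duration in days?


Path 1 = 4 + 3 = 7 days
Path 2 = 3 + 7 = 10 days
Duration = max(7, 10) = 10 days

10 days


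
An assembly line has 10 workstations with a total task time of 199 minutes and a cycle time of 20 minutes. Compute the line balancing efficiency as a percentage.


Formula: Efficiency = Sum of Task Times / (N_stations * CT) * 100
Total station capacity = 10 stations * 20 min = 200 min
Efficiency = 199 / 200 * 100 = 99.5%

99.5%


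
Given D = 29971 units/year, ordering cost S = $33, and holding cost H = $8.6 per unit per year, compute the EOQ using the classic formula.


Formula: EOQ = sqrt(2 * D * S / H)
Numerator: 2 * 29971 * 33 = 1978086
2DS/H = 1978086 / 8.6 = 230010.0
EOQ = sqrt(230010.0) = 479.6 units

479.6 units


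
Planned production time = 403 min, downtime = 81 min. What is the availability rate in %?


Formula: Availability = (Planned Time - Downtime) / Planned Time * 100
Uptime = 403 - 81 = 322 min
Availability = 322 / 403 * 100 = 79.9%

79.9%


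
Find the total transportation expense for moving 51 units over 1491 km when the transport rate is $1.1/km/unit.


TC = dist * cost * units = 1491 * 1.1 * 51 = $83645.10

$83645.10


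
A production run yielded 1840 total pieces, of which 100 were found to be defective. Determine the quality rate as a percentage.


Formula: Quality Rate = Good Pieces / Total Pieces * 100
Good pieces = 1840 - 100 = 1740
QR = 1740 / 1840 * 100 = 94.6%

94.6%


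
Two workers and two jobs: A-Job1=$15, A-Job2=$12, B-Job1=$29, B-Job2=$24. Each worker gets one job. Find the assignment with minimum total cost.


Option 1: A->1 + B->2 = $15 + $24 = $39
Option 2: A->2 + B->1 = $12 + $29 = $41
Min cost = min($39, $41) = $39

$39


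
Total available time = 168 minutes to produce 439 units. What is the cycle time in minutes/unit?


Formula: CT = Available Time / Number of Units
CT = 168 min / 439 units
CT = 0.38 min/unit

0.38 min/unit


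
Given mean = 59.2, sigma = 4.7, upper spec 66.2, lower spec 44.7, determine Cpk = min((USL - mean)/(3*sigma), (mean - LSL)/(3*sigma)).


Cpu = (66.2 - 59.2) / (3 * 4.7) = 0.5
Cpl = (59.2 - 44.7) / (3 * 4.7) = 1.03
Cpk = min(0.5, 1.03) = 0.5

0.5


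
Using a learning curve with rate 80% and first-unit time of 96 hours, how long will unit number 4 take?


Formula: T_n = T_1 * (learning_rate)^(log2(n)) where learning_rate = rate/100
Doublings = log2(4) = 2
T_n = 96 * 0.8^2
T_n = 96 * 0.64 = 61.4 hours

61.4 hours


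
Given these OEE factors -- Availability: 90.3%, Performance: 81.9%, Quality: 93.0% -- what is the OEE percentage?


Formula: OEE = Availability * Performance * Quality / 10000
A * P = 90.3% * 81.9% / 100 = 73.96%
OEE = 73.96% * 93.0% / 100 = 68.8%

68.8%


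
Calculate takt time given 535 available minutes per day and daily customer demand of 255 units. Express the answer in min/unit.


Formula: Takt Time = Available Production Time / Customer Demand
Takt = 535 min/day / 255 units/day
Takt = 2.1 min/unit

2.1 min/unit


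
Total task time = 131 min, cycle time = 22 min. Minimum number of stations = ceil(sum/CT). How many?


Formula: N_min = ceil(Sum of Task Times / Cycle Time)
N_min = ceil(131 min / 22 min) = ceil(5.9545)
N_min = 6 stations

6


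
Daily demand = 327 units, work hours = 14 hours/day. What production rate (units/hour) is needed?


Formula: Production Rate = Daily Demand / Available Hours
Rate = 327 units/day / 14 hours/day
Rate = 23.4 units/hour

23.4 units/hour


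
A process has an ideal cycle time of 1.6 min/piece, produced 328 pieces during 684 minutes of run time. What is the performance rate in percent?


Formula: Performance = (Ideal CT * Total Count) / Run Time * 100
Ideal output time = 1.6 * 328 = 524.8 min
Performance = 524.8 / 684 * 100 = 76.7%

76.7%


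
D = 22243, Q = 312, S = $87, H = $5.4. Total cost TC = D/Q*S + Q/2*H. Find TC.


TC = 22243/312 * 87 + 312/2 * 5.4

$7044.78


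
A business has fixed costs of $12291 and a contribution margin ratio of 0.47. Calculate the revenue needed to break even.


Formula: BER = Fixed Costs / Contribution Margin Ratio
BER = $12291 / 0.47
BER = $26151.06 (to the nearest cent)

$26151.06


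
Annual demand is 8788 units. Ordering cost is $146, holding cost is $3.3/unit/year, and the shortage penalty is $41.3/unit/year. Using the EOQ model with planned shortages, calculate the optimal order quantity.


Formula: EOQ* = sqrt(2DS/H) * sqrt((H+P)/P)
Base EOQ = sqrt(2*8788*146/3.3) = 881.82 units
Correction = sqrt((3.3+41.3)/41.3) = 1.03918
EOQ* = 881.82 * 1.03918 = 916.4 units

916.4 units


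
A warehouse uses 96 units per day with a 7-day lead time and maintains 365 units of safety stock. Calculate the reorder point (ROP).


Formula: ROP = (Daily Demand * Lead Time) + Safety Stock
Demand during lead time = 96 * 7 = 672 units
ROP = 672 + 365 = 1037 units

1037 units


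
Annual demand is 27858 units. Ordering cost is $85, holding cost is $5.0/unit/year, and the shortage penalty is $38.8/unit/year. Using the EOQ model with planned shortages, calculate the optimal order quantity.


Formula: EOQ* = sqrt(2DS/H) * sqrt((H+P)/P)
Base EOQ = sqrt(2*27858*85/5.0) = 973.23 units
Correction = sqrt((5.0+38.8)/38.8) = 1.06248
EOQ* = 973.23 * 1.06248 = 1034.0 units

1034.0 units


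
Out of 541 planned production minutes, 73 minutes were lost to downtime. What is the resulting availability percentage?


Formula: Availability = (Planned Time - Downtime) / Planned Time * 100
Uptime = 541 - 73 = 468 min
Availability = 468 / 541 * 100 = 86.5%

86.5%


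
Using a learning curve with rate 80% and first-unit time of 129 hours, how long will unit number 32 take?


Formula: T_n = T_1 * (learning_rate)^(log2(n)) where learning_rate = rate/100
Doublings = log2(32) = 5
T_n = 129 * 0.8^5
T_n = 129 * 0.3277 = 42.3 hours

42.3 hours


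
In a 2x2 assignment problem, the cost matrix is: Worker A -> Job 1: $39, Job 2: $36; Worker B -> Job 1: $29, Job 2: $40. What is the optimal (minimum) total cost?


Option 1: A->1 + B->2 = $39 + $40 = $79
Option 2: A->2 + B->1 = $36 + $29 = $65
Min cost = min($79, $65) = $65

$65


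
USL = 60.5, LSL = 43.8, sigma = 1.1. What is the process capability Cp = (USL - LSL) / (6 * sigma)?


Cp = (60.5 - 43.8) / (6 * 1.1)

2.53


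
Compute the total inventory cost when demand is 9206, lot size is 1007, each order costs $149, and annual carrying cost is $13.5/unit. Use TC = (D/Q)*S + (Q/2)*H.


TC = 9206/1007 * 149 + 1007/2 * 13.5

$8159.41


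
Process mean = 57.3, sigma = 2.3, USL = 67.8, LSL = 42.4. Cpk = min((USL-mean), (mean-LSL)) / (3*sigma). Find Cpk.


Cpu = (67.8 - 57.3) / (3 * 2.3) = 1.52
Cpl = (57.3 - 42.4) / (3 * 2.3) = 2.16
Cpk = min(1.52, 2.16) = 1.52

1.52


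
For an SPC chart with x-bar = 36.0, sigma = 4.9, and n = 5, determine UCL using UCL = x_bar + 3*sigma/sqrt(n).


UCL = 36.0 + 3 * 4.9 / sqrt(5)

42.57


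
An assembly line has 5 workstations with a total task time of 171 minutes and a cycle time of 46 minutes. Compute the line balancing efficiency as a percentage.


Formula: Efficiency = Sum of Task Times / (N_stations * CT) * 100
Total station capacity = 5 stations * 46 min = 230 min
Efficiency = 171 / 230 * 100 = 74.3%

74.3%


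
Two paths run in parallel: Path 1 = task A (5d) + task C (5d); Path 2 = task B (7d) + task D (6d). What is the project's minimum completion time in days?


Path 1 = 5 + 5 = 10 days
Path 2 = 7 + 6 = 13 days
Duration = max(10, 13) = 13 days

13 days


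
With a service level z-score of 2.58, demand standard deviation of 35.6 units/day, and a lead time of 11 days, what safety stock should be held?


Formula: SS = z * sigma_d * sqrt(LT)
sqrt(LT) = sqrt(11) = 3.3166
SS = 2.58 * 35.6 * 3.3166
SS = 304.6 units

304.6 units


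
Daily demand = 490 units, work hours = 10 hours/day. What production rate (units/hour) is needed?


Formula: Production Rate = Daily Demand / Available Hours
Rate = 490 units/day / 10 hours/day
Rate = 49.0 units/hour

49.0 units/hour


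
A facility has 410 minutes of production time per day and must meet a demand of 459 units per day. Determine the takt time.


Formula: Takt Time = Available Production Time / Customer Demand
Takt = 410 min/day / 459 units/day
Takt = 0.89 min/unit

0.89 min/unit


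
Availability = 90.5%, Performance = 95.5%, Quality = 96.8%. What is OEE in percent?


Formula: OEE = Availability * Performance * Quality / 10000
A * P = 90.5% * 95.5% / 100 = 86.43%
OEE = 86.43% * 96.8% / 100 = 83.7%

83.7%


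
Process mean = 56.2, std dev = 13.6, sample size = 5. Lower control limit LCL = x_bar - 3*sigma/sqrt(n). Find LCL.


LCL = 56.2 - 3 * 13.6 / sqrt(5)

37.95


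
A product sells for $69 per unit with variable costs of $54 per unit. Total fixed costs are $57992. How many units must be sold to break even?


Formula: BEQ = Fixed Costs / (Price - Variable Cost)
Contribution margin = $69 - $54 = $15/unit
BEQ = ceil($57992 / $15/unit) = ceil(3866.13) = 3867 units

3867 units


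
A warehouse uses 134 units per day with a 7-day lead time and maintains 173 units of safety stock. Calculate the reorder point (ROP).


Formula: ROP = (Daily Demand * Lead Time) + Safety Stock
Demand during lead time = 134 * 7 = 938 units
ROP = 938 + 173 = 1111 units

1111 units


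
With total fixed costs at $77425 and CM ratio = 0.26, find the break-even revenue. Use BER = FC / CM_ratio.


Formula: BER = Fixed Costs / Contribution Margin Ratio
BER = $77425 / 0.26
BER = $297788.46 (to the nearest cent)

$297788.46


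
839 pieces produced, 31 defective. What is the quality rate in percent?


Formula: Quality Rate = Good Pieces / Total Pieces * 100
Good pieces = 839 - 31 = 808
QR = 808 / 839 * 100 = 96.3%

96.3%


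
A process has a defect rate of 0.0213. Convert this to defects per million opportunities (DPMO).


DPMO = defect_rate * 1000000 = 0.0213 * 1000000

21300


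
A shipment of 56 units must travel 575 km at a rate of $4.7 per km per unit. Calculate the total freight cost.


TC = dist * cost * units = 575 * 4.7 * 56 = $151340.00

$151340.00


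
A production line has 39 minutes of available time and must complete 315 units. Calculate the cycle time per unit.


Formula: CT = Available Time / Number of Units
CT = 39 min / 315 units
CT = 0.12 min/unit

0.12 min/unit


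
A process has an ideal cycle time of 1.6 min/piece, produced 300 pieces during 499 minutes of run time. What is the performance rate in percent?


Formula: Performance = (Ideal CT * Total Count) / Run Time * 100
Ideal output time = 1.6 * 300 = 480.0 min
Performance = 480.0 / 499 * 100 = 96.2%

96.2%


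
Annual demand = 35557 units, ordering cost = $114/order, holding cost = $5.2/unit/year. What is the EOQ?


Formula: EOQ = sqrt(2 * D * S / H)
Numerator: 2 * 35557 * 114 = 8106996
2DS/H = 8106996 / 5.2 = 1559037.7
EOQ = sqrt(1559037.7) = 1248.6 units

1248.6 units


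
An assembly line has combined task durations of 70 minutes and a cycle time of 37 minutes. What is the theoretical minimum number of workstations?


Formula: N_min = ceil(Sum of Task Times / Cycle Time)
N_min = ceil(70 min / 37 min) = ceil(1.8919)
N_min = 2 stations

2


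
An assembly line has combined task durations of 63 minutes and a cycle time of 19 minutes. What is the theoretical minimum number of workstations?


Formula: N_min = ceil(Sum of Task Times / Cycle Time)
N_min = ceil(63 min / 19 min) = ceil(3.3158)
N_min = 4 stations

4


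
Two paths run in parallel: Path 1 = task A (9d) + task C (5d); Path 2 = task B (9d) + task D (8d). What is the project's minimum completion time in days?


Path 1 = 9 + 5 = 14 days
Path 2 = 9 + 8 = 17 days
Duration = max(14, 17) = 17 days

17 days


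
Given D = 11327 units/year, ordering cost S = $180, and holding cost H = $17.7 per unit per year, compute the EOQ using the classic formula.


Formula: EOQ = sqrt(2 * D * S / H)
Numerator: 2 * 11327 * 180 = 4077720
2DS/H = 4077720 / 17.7 = 230379.7
EOQ = sqrt(230379.7) = 480.0 units

480.0 units


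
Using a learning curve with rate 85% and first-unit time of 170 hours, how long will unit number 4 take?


Formula: T_n = T_1 * (learning_rate)^(log2(n)) where learning_rate = rate/100
Doublings = log2(4) = 2
T_n = 170 * 0.85^2
T_n = 170 * 0.7225 = 122.8 hours

122.8 hours


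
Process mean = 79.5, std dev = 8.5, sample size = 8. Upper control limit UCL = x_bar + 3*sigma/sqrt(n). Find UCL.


UCL = 79.5 + 3 * 8.5 / sqrt(8)

88.52


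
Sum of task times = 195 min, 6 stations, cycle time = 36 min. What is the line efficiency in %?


Formula: Efficiency = Sum of Task Times / (N_stations * CT) * 100
Total station capacity = 6 stations * 36 min = 216 min
Efficiency = 195 / 216 * 100 = 90.3%

90.3%


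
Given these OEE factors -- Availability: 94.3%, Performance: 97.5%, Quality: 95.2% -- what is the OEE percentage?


Formula: OEE = Availability * Performance * Quality / 10000
A * P = 94.3% * 97.5% / 100 = 91.94%
OEE = 91.94% * 95.2% / 100 = 87.5%

87.5%


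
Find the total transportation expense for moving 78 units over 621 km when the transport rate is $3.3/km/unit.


TC = dist * cost * units = 621 * 3.3 * 78 = $159845.40

$159845.40


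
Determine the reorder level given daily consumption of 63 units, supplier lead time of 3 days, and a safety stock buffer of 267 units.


Formula: ROP = (Daily Demand * Lead Time) + Safety Stock
Demand during lead time = 63 * 3 = 189 units
ROP = 189 + 267 = 456 units

456 units


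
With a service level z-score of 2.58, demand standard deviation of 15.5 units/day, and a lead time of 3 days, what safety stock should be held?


Formula: SS = z * sigma_d * sqrt(LT)
sqrt(LT) = sqrt(3) = 1.7321
SS = 2.58 * 15.5 * 1.7321
SS = 69.3 units

69.3 units


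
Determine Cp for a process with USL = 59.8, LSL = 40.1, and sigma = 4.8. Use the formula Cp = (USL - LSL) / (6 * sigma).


Cp = (59.8 - 40.1) / (6 * 4.8)

0.68


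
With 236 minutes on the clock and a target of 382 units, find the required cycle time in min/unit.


Formula: CT = Available Time / Number of Units
CT = 236 min / 382 units
CT = 0.62 min/unit

0.62 min/unit


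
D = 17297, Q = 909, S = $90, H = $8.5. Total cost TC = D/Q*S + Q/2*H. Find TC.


TC = 17297/909 * 90 + 909/2 * 8.5

$5575.82


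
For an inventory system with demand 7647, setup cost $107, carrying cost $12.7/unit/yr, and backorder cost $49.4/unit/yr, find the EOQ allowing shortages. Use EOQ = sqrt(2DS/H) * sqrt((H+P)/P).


Formula: EOQ* = sqrt(2DS/H) * sqrt((H+P)/P)
Base EOQ = sqrt(2*7647*107/12.7) = 358.96 units
Correction = sqrt((12.7+49.4)/49.4) = 1.1212
EOQ* = 358.96 * 1.1212 = 402.5 units

402.5 units


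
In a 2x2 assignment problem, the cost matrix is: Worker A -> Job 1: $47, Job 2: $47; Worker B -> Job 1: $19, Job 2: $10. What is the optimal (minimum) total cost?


Option 1: A->1 + B->2 = $47 + $10 = $57
Option 2: A->2 + B->1 = $47 + $19 = $66
Min cost = min($57, $66) = $57

$57


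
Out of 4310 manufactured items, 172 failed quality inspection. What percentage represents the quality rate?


Formula: Quality Rate = Good Pieces / Total Pieces * 100
Good pieces = 4310 - 172 = 4138
QR = 4138 / 4310 * 100 = 96.0%

96.0%


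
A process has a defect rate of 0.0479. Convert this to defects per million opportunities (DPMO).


DPMO = defect_rate * 1000000 = 0.0479 * 1000000

47900


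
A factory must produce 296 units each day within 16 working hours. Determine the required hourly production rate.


Formula: Production Rate = Daily Demand / Available Hours
Rate = 296 units/day / 16 hours/day
Rate = 18.5 units/hour

18.5 units/hour


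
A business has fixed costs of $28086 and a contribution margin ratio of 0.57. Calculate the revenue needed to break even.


Formula: BER = Fixed Costs / Contribution Margin Ratio
BER = $28086 / 0.57
BER = $49273.68 (to the nearest cent)

$49273.68


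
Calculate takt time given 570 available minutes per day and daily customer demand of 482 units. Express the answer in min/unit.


Formula: Takt Time = Available Production Time / Customer Demand
Takt = 570 min/day / 482 units/day
Takt = 1.18 min/unit

1.18 min/unit


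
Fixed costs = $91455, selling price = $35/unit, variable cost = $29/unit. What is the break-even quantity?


Formula: BEQ = Fixed Costs / (Price - Variable Cost)
Contribution margin = $35 - $29 = $6/unit
BEQ = ceil($91455 / $6/unit) = ceil(15242.5) = 15243 units

15243 units


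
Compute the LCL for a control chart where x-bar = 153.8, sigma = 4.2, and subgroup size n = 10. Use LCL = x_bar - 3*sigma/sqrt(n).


LCL = 153.8 - 3 * 4.2 / sqrt(10)

149.82


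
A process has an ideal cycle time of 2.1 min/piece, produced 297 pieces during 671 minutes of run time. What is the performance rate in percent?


Formula: Performance = (Ideal CT * Total Count) / Run Time * 100
Ideal output time = 2.1 * 297 = 623.7 min
Performance = 623.7 / 671 * 100 = 93.0%

93.0%


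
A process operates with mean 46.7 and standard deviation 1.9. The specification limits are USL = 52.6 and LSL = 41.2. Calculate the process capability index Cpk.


Cpu = (52.6 - 46.7) / (3 * 1.9) = 1.04
Cpl = (46.7 - 41.2) / (3 * 1.9) = 0.96
Cpk = min(1.04, 0.96) = 0.96

0.96


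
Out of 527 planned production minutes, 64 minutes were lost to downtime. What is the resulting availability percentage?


Formula: Availability = (Planned Time - Downtime) / Planned Time * 100
Uptime = 527 - 64 = 463 min
Availability = 463 / 527 * 100 = 87.9%

87.9%


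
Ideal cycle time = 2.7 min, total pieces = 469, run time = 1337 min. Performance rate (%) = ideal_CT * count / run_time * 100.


Formula: Performance = (Ideal CT * Total Count) / Run Time * 100
Ideal output time = 2.7 * 469 = 1266.3 min
Performance = 1266.3 / 1337 * 100 = 94.7%

94.7%


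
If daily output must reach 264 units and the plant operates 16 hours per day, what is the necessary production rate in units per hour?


Formula: Production Rate = Daily Demand / Available Hours
Rate = 264 units/day / 16 hours/day
Rate = 16.5 units/hour

16.5 units/hour


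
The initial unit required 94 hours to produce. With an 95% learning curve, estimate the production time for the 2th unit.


Formula: T_n = T_1 * (learning_rate)^(log2(n)) where learning_rate = rate/100
Doublings = log2(2) = 1
T_n = 94 * 0.95^1
T_n = 94 * 0.95 = 89.3 hours

89.3 hours


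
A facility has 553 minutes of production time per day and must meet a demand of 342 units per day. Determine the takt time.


Formula: Takt Time = Available Production Time / Customer Demand
Takt = 553 min/day / 342 units/day
Takt = 1.62 min/unit

1.62 min/unit


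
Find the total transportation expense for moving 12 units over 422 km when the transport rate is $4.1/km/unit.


TC = dist * cost * units = 422 * 4.1 * 12 = $20762.40

$20762.40


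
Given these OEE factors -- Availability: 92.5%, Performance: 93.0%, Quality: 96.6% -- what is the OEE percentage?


Formula: OEE = Availability * Performance * Quality / 10000
A * P = 92.5% * 93.0% / 100 = 86.03%
OEE = 86.03% * 96.6% / 100 = 83.1%

83.1%


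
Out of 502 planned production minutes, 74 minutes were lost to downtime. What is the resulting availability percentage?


Formula: Availability = (Planned Time - Downtime) / Planned Time * 100
Uptime = 502 - 74 = 428 min
Availability = 428 / 502 * 100 = 85.3%

85.3%


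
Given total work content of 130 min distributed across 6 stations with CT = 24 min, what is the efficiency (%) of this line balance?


Formula: Efficiency = Sum of Task Times / (N_stations * CT) * 100
Total station capacity = 6 stations * 24 min = 144 min
Efficiency = 130 / 144 * 100 = 90.3%

90.3%


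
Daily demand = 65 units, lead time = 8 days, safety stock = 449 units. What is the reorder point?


Formula: ROP = (Daily Demand * Lead Time) + Safety Stock
Demand during lead time = 65 * 8 = 520 units
ROP = 520 + 449 = 969 units

969 units


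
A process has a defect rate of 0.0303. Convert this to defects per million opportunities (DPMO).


DPMO = defect_rate * 1000000 = 0.0303 * 1000000

30300


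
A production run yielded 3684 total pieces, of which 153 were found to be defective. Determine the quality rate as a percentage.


Formula: Quality Rate = Good Pieces / Total Pieces * 100
Good pieces = 3684 - 153 = 3531
QR = 3531 / 3684 * 100 = 95.8%

95.8%


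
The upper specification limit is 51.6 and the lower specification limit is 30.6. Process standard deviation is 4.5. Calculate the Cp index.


Cp = (51.6 - 30.6) / (6 * 4.5)

0.78


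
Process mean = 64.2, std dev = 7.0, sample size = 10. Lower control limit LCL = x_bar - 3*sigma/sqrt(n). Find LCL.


LCL = 64.2 - 3 * 7.0 / sqrt(10)

57.56


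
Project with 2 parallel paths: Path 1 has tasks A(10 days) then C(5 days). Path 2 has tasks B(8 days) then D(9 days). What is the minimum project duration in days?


Path 1 = 10 + 5 = 15 days
Path 2 = 8 + 9 = 17 days
Duration = max(15, 17) = 17 days

17 days
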